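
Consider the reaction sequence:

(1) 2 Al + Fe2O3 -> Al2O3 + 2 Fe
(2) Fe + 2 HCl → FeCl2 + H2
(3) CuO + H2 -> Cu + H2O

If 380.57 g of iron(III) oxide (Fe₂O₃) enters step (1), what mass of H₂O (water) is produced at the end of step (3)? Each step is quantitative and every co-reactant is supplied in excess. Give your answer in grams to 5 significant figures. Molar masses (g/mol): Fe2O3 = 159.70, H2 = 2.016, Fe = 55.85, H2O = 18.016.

85.865 g

n(Fe2O3) = 380.57 / 159.70 = 2.38303 mol.
Reaction (1): Fe2O3→Fe ratio 1:2 ⇒ n(Fe) = 4.76606 mol.
Reaction (2): Fe→H2 ratio 1:1 ⇒ n(H2) = 4.76606 mol.
Reaction (3): H2→H2O ratio 1:1 ⇒ n(H2O) = 4.76606 mol.
Mass of H2O = 4.76606 × 18.016 = 85.8654 g.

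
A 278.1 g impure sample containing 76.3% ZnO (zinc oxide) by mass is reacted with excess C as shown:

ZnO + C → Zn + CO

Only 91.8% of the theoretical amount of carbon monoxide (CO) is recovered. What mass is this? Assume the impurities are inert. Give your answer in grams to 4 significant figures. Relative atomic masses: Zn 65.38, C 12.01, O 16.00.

Pure ZnO available = 278.1 g × 0.763 = 212.19 g.
M(ZnO) = 65.38 + 16.00 = 81.38 g/mol.
M(CO) = 12.01 + 16.00 = 28.01 g/mol.
n(ZnO) = 212.19 g / 81.38 g/mol = 2.6074 mol.
From the equation the ZnO:CO mole ratio is 1:1, so n(CO) = 2.6074 × 1/1 = 2.6074 mol.
Mass of CO = 2.6074 mol × 28.01 g/mol = 73.033 g.
Actual mass collected = 73.033 g × 0.918 = 67.045 g.

67.04 g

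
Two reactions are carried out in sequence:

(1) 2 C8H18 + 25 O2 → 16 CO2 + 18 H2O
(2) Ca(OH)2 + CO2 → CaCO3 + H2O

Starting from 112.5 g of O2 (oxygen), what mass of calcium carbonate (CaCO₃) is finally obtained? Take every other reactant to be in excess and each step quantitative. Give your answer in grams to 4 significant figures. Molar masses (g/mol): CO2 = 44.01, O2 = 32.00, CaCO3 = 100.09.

225.2 g

n(O2) = 112.50 / 32.00 = 3.5156 mol.
Step 1 gives a 25:16 ratio of O2 to CO2, so n(CO2) = 2.2500 mol.
In step 2 the CO2:CaCO3 ratio is 1:1, so n(CaCO3) = 2.2500 mol.
Mass of CaCO3 = 2.2500 × 100.09 = 225.20 g.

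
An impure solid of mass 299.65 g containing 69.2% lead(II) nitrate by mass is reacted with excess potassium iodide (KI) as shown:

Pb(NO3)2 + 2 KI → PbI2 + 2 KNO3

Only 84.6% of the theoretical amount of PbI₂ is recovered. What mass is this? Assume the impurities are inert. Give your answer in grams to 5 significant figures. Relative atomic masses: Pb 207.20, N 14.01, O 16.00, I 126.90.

244.16 g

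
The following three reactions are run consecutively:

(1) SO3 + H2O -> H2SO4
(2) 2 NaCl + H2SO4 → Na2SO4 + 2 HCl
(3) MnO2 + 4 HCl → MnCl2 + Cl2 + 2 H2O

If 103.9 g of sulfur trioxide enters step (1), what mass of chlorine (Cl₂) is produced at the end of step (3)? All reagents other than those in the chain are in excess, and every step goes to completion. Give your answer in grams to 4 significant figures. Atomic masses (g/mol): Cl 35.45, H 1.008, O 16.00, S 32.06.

M(SO3) = 32.06 + 3(16.00) = 80.06 g/mol.
M(Cl2) = 2(35.45) = 70.90 g/mol.
n(SO3) = 103.9 / 80.06 = 1.2978 mol.
Reaction (1): SO3→H2SO4 ratio 1:1 ⇒ n(H2SO4) = 1.2978 mol.
Reaction (2): H2SO4→HCl ratio 1:2 ⇒ n(HCl) = 2.5956 mol.
Reaction (3): HCl→Cl2 ratio 4:1 ⇒ n(Cl2) = 0.64889 mol.
Mass of Cl2 = 0.64889 × 70.90 = 46.006 g.

46.01 g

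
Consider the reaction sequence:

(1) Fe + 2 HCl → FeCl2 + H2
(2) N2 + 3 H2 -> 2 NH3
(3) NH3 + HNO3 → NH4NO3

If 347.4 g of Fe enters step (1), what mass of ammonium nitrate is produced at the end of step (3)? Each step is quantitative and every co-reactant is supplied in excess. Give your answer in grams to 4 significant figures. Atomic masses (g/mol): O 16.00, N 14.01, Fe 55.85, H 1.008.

332.0 g

M(Fe) = 55.85 g/mol.
M(NH4NO3) = 2(14.01) + 4(1.008) + 3(16.00) = 80.052 g/mol.
n(Fe) = 347.4 / 55.85 = 6.2202 mol.
Reaction (1): Fe→H2 ratio 1:1 ⇒ n(H2) = 6.2202 mol.
Reaction (2): H2→NH3 ratio 3:2 ⇒ n(NH3) = 4.1468 mol.
Reaction (3): NH3→NH4NO3 ratio 1:1 ⇒ n(NH4NO3) = 4.1468 mol.
Mass of NH4NO3 = 4.1468 × 80.052 = 331.96 g.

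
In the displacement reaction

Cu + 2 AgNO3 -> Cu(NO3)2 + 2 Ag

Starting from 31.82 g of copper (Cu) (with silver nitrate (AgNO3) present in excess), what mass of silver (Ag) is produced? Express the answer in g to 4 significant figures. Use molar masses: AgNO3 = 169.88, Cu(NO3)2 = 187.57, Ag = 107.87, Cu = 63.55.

n(Cu) = 31.820 g / 63.55 g/mol = 0.50071 mol.
From the equation the Cu:Ag mole ratio is 1:2, so n(Ag) = 0.50071 × 2/1 = 1.0014 mol.
Mass of Ag = 1.0014 mol × 107.87 g/mol = 108.02 g.

108.0 g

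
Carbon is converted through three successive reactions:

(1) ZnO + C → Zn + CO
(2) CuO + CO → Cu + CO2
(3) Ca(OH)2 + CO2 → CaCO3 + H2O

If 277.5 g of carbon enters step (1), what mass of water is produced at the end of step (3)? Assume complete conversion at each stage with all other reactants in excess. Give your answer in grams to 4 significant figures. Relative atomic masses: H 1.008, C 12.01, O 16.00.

416.3 g

M(C) = 12.01 g/mol.
M(H2O) = 2(1.008) + 16.00 = 18.016 g/mol.
n(C) = 277.5 / 12.01 = 23.106 mol.
Reaction (1): C→CO ratio 1:1 ⇒ n(CO) = 23.106 mol.
Reaction (2): CO→CO2 ratio 1:1 ⇒ n(CO2) = 23.106 mol.
Reaction (3): CO2→H2O ratio 1:1 ⇒ n(H2O) = 23.106 mol.
Mass of H2O = 23.106 × 18.016 = 416.27 g.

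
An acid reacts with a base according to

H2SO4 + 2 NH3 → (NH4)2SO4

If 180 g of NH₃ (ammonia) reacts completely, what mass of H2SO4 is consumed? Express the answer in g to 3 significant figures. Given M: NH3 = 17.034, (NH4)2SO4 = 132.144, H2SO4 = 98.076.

n(NH3) = 180.0 g / 17.034 g/mol = 10.57 mol.
From the equation the NH3:H2SO4 mole ratio is 2:1, so n(H2SO4) = 10.57 × 1/2 = 5.284 mol.
Mass of H2SO4 = 5.284 mol × 98.076 g/mol = 518.2 g.

518 g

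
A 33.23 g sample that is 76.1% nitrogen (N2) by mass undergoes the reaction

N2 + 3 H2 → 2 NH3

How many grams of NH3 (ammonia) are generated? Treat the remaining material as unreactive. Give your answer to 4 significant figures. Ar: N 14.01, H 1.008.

30.75 g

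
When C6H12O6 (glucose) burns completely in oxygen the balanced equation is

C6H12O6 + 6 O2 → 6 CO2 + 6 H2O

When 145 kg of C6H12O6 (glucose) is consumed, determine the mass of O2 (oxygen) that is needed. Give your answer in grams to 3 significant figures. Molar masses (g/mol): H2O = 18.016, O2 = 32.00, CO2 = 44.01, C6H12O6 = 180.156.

Convert: 145 kg = 145000 g.
n(C6H12O6) = 145000 g / 180.156 g/mol = 804.9 mol.
From the equation the C6H12O6:O2 mole ratio is 1:6, so n(O2) = 804.9 × 6/1 = 4829 mol.
Mass of O2 = 4829 mol × 32.00 g/mol = 154500 g.

155000 g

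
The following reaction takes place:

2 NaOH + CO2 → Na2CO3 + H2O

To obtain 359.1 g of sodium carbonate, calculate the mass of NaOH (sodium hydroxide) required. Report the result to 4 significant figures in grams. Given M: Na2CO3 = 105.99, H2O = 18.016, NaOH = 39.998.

n(Na2CO3) = 359.10 g / 105.99 g/mol = 3.3881 mol.
From the equation the Na2CO3:NaOH mole ratio is 1:2, so n(NaOH) = 3.3881 × 2/1 = 6.7761 mol.
Mass of NaOH = 6.7761 mol × 39.998 g/mol = 271.03 g.

271.0 g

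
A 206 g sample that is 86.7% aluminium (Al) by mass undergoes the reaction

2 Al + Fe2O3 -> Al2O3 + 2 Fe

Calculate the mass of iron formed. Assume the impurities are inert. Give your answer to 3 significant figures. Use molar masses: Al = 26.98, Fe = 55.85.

370 g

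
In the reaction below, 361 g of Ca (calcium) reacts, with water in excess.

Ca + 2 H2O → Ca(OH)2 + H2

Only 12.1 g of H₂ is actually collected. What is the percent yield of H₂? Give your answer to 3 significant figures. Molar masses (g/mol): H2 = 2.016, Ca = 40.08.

66.6 %

n(Ca) = 361.0 g / 40.08 g/mol = 9.007 mol.
From the equation the Ca:H2 mole ratio is 1:1, so n(H2) = 9.007 × 1/1 = 9.007 mol.
Mass of H2 = 9.007 mol × 2.016 g/mol = 18.16 g.
This is the theoretical yield. Percent yield = 12.1 g / 18.16 g × 100% = 66.64%.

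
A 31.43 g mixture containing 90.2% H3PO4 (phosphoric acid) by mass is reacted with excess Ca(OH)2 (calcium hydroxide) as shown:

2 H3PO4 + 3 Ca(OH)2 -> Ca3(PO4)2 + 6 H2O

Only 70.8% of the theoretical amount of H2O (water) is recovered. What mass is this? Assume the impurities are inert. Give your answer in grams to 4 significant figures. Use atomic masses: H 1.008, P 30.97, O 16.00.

11.07 g

Pure H3PO4 available = 31.43 g × 0.902 = 28.350 g.
M(H3PO4) = 3(1.008) + 30.97 + 4(16.00) = 97.994 g/mol.
M(H2O) = 2(1.008) + 16.00 = 18.016 g/mol.
n(H3PO4) = 28.350 g / 97.994 g/mol = 0.28930 mol.
From the equation the H3PO4:H2O mole ratio is 2:6, so n(H2O) = 0.28930 × 6/2 = 0.86791 mol.
Mass of H2O = 0.86791 mol × 18.016 g/mol = 15.636 g.
Actual mass collected = 15.636 g × 0.708 = 11.070 g.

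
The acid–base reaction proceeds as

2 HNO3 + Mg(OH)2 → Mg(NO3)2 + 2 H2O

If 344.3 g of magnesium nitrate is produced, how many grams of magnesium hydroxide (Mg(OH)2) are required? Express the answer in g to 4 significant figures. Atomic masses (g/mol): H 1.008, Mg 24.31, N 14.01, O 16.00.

M(Mg(NO3)2) = 24.31 + 2(14.01) + 6(16.00) = 148.33 g/mol.
M(Mg(OH)2) = 24.31 + 2(16.00) + 2(1.008) = 58.326 g/mol.
n(Mg(NO3)2) = 344.30 g / 148.33 g/mol = 2.3212 mol.
From the equation the Mg(NO3)2:Mg(OH)2 mole ratio is 1:1, so n(Mg(OH)2) = 2.3212 × 1/1 = 2.3212 mol.
Mass of Mg(OH)2 = 2.3212 mol × 58.326 g/mol = 135.38 g.

135.4 g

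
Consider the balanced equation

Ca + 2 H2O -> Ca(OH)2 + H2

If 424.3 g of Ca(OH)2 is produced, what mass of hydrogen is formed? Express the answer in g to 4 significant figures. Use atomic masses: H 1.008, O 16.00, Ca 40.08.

11.54 g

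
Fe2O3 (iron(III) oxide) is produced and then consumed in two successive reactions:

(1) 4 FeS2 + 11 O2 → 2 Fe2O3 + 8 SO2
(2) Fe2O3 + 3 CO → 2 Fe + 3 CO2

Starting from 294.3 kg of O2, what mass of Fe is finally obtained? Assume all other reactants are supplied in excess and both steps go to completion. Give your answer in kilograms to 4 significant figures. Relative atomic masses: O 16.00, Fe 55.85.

M(O2) = 2(16.00) = 32.00 g/mol.
M(Fe) = 55.85 g/mol.
294.3 kg = 294300 g.
n(O2) = 294300 / 32.00 = 9196.9 mol.
Step 1 gives a 11:2 ratio of O2 to Fe2O3, so n(Fe2O3) = 1672.2 mol.
In step 2 the Fe2O3:Fe ratio is 1:2, so n(Fe) = 3344.3 mol.
Mass of Fe = 3344.3 × 55.85 = 186780 g = 186.8 kg.

186.8 kg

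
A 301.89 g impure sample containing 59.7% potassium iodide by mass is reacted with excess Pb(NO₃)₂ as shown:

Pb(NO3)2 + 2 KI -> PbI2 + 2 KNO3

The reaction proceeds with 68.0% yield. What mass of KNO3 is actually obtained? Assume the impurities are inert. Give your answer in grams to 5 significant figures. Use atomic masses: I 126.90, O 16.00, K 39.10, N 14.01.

Pure KI available = 301.89 g × 0.597 = 180.228 g.
M(KI) = 39.10 + 126.90 = 166.00 g/mol.
M(KNO3) = 39.10 + 14.01 + 3(16.00) = 101.11 g/mol.
n(KI) = 180.228 g / 166.00 g/mol = 1.08571 mol.
From the equation the KI:KNO3 mole ratio is 2:2, so n(KNO3) = 1.08571 × 2/2 = 1.08571 mol.
Mass of KNO3 = 1.08571 mol × 101.11 g/mol = 109.776 g.
Actual mass collected = 109.776 g × 0.680 = 74.6480 g.

74.648 g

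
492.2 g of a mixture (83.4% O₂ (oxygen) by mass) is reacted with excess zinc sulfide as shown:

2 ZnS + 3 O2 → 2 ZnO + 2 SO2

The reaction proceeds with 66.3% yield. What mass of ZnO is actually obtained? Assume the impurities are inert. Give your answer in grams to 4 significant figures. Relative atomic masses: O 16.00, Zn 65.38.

Pure O2 available = 492.2 g × 0.834 = 410.49 g.
M(O2) = 2(16.00) = 32.00 g/mol.
M(ZnO) = 65.38 + 16.00 = 81.38 g/mol.
n(O2) = 410.49 g / 32.00 g/mol = 12.828 mol.
From the equation the O2:ZnO mole ratio is 3:2, so n(ZnO) = 12.828 × 2/3 = 8.5520 mol.
Mass of ZnO = 8.5520 mol × 81.38 g/mol = 695.96 g.
Actual mass collected = 695.96 g × 0.663 = 461.42 g.

461.4 g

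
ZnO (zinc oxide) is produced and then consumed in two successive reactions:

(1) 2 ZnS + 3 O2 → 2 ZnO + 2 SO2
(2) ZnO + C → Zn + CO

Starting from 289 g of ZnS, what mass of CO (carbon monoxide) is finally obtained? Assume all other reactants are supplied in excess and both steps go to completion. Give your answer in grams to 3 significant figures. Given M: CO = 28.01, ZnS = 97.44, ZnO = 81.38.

83.1 g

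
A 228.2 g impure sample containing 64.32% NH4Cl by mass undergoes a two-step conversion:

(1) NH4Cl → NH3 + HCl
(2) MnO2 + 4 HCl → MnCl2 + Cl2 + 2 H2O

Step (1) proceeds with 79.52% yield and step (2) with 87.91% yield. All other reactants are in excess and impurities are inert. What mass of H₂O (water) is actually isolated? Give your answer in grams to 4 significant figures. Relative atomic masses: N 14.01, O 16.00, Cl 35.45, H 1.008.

Pure NH4Cl = 228.2 × 0.6432 = 146.78 g.
M(NH4Cl) = 14.01 + 4(1.008) + 35.45 = 53.492 g/mol.
M(H2O) = 2(1.008) + 16.00 = 18.016 g/mol.
n(NH4Cl) = 146.78 / 53.492 = 2.7439 mol.
Step 1 (NH4Cl:HCl = 1:1): theoretical n(HCl) = 2.7439 mol; at 79.52% yield, n(HCl) = 2.1820 mol.
Step 2 (HCl:H2O = 4:2): theoretical n(H2O) = 1.0910 mol, so theoretical mass = 1.0910 × 18.016 = 19.655 g.
At 87.91% yield, actual mass of H2O = 19.655 × 0.8791 = 17.279 g.

17.28 g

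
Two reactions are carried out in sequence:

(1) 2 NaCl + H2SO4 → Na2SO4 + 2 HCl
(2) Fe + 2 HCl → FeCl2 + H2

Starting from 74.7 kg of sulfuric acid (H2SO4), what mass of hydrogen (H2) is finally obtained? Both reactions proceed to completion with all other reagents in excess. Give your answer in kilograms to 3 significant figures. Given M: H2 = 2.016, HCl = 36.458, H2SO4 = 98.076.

1.54 kg

74.7 kg = 74700 g.
n(H2SO4) = 74700 / 98.076 = 761.7 mol.
Step 1 gives a 1:2 ratio of H2SO4 to HCl, so n(HCl) = 1523 mol.
In step 2 the HCl:H2 ratio is 2:1, so n(H2) = 761.7 mol.
Mass of H2 = 761.7 × 2.016 = 1535 g = 1.54 kg.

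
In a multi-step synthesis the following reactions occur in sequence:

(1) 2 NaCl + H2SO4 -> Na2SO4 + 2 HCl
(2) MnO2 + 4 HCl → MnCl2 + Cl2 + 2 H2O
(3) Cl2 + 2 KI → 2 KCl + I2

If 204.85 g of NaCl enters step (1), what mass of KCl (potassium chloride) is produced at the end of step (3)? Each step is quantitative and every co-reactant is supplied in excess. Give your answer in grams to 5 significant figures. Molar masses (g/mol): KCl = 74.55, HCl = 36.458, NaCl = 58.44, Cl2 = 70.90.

n(NaCl) = 204.85 / 58.44 = 3.50530 mol.
Reaction (1): NaCl→HCl ratio 2:2 ⇒ n(HCl) = 3.50530 mol.
Reaction (2): HCl→Cl2 ratio 4:1 ⇒ n(Cl2) = 0.876326 mol.
Reaction (3): Cl2→KCl ratio 1:2 ⇒ n(KCl) = 1.75265 mol.
Mass of KCl = 1.75265 × 74.55 = 130.660 g.

130.66 g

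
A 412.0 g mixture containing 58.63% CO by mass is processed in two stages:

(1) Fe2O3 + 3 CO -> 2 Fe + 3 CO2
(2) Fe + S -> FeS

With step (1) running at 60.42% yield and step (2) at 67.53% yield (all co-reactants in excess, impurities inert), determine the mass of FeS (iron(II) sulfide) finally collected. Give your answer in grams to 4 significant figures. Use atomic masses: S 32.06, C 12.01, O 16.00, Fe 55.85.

206.2 g

Pure CO = 412.0 × 0.5863 = 241.56 g.
M(CO) = 12.01 + 16.00 = 28.01 g/mol.
M(FeS) = 55.85 + 32.06 = 87.91 g/mol.
n(CO) = 241.56 / 28.01 = 8.6239 mol.
Step 1 (CO:Fe = 3:2): theoretical n(Fe) = 5.7493 mol; at 60.42% yield, n(Fe) = 3.4737 mol.
Step 2 (Fe:FeS = 1:1): theoretical n(FeS) = 3.4737 mol, so theoretical mass = 3.4737 × 87.91 = 305.37 g.
At 67.53% yield, actual mass of FeS = 305.37 × 0.6753 = 206.22 g.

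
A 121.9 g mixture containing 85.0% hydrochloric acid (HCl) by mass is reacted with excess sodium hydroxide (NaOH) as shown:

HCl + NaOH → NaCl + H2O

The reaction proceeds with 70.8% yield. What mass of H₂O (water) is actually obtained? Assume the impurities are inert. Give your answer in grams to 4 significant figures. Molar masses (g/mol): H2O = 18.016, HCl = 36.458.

36.25 g

Pure HCl available = 121.9 g × 0.850 = 103.61 g.
n(HCl) = 103.61 g / 36.458 g/mol = 2.8420 mol.
From the equation the HCl:H2O mole ratio is 1:1, so n(H2O) = 2.8420 × 1/1 = 2.8420 mol.
Mass of H2O = 2.8420 mol × 18.016 g/mol = 51.202 g.
Actual mass collected = 51.202 g × 0.708 = 36.251 g.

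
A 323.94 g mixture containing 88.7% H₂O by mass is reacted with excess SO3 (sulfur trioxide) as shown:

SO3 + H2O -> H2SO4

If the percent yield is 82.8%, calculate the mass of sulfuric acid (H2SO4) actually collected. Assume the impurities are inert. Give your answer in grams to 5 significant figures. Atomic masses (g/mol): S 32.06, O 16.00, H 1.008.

Pure H2O available = 323.94 g × 0.887 = 287.335 g.
M(H2O) = 2(1.008) + 16.00 = 18.016 g/mol.
M(H2SO4) = 2(1.008) + 32.06 + 4(16.00) = 98.076 g/mol.
n(H2O) = 287.335 g / 18.016 g/mol = 15.9489 mol.
From the equation the H2O:H2SO4 mole ratio is 1:1, so n(H2SO4) = 15.9489 × 1/1 = 15.9489 mol.
Mass of H2SO4 = 15.9489 mol × 98.076 g/mol = 1564.20 g.
Actual mass collected = 1564.20 g × 0.828 = 1295.16 g.

1295.2 g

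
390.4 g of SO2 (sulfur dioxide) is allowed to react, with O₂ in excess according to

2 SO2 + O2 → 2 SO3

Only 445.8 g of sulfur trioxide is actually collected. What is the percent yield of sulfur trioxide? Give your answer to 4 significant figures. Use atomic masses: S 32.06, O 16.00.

M(SO2) = 32.06 + 2(16.00) = 64.06 g/mol.
M(SO3) = 32.06 + 3(16.00) = 80.06 g/mol.
n(SO2) = 390.40 g / 64.06 g/mol = 6.0943 mol.
From the equation the SO2:SO3 mole ratio is 2:2, so n(SO3) = 6.0943 × 2/2 = 6.0943 mol.
Mass of SO3 = 6.0943 mol × 80.06 g/mol = 487.91 g.
This is the theoretical yield. Percent yield = 445.8 g / 487.91 g × 100% = 91.370%.

91.37 %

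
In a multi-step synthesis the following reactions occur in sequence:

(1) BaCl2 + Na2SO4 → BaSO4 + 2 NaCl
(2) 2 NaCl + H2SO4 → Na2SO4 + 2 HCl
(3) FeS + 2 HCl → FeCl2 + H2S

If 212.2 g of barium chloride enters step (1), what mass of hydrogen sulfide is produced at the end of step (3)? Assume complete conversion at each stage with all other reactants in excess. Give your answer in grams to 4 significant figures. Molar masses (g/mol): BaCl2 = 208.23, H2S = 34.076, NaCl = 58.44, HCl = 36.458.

34.73 g

n(BaCl2) = 212.2 / 208.23 = 1.0191 mol.
Reaction (1): BaCl2→NaCl ratio 1:2 ⇒ n(NaCl) = 2.0381 mol.
Reaction (2): NaCl→HCl ratio 2:2 ⇒ n(HCl) = 2.0381 mol.
Reaction (3): HCl→H2S ratio 2:1 ⇒ n(H2S) = 1.0191 mol.
Mass of H2S = 1.0191 × 34.076 = 34.726 g.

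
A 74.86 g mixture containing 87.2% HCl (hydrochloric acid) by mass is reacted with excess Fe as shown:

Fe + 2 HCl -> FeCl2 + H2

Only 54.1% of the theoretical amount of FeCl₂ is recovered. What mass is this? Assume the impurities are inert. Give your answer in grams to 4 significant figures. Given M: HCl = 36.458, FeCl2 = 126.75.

61.39 g

Pure HCl available = 74.86 g × 0.872 = 65.278 g.
n(HCl) = 65.278 g / 36.458 g/mol = 1.7905 mol.
From the equation the HCl:FeCl2 mole ratio is 2:1, so n(FeCl2) = 1.7905 × 1/2 = 0.89525 mol.
Mass of FeCl2 = 0.89525 mol × 126.75 g/mol = 113.47 g.
Actual mass collected = 113.47 g × 0.541 = 61.389 g.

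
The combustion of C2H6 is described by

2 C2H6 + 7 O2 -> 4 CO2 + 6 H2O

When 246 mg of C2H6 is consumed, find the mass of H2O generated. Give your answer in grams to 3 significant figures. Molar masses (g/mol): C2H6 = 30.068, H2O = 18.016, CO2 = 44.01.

0.442 g

Convert: 246 mg = 0.2460 g.
n(C2H6) = 0.2460 g / 30.068 g/mol = 0.008181 mol.
From the equation the C2H6:H2O mole ratio is 2:6, so n(H2O) = 0.008181 × 6/2 = 0.02454 mol.
Mass of H2O = 0.02454 mol × 18.016 g/mol = 0.4422 g.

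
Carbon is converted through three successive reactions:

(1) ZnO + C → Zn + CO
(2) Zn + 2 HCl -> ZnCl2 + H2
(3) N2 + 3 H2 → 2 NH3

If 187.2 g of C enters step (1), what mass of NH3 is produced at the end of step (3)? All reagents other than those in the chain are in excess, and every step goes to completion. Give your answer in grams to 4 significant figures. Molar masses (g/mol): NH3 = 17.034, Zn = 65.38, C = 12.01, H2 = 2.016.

n(C) = 187.2 / 12.01 = 15.587 mol.
Reaction (1): C→Zn ratio 1:1 ⇒ n(Zn) = 15.587 mol.
Reaction (2): Zn→H2 ratio 1:1 ⇒ n(H2) = 15.587 mol.
Reaction (3): H2→NH3 ratio 3:2 ⇒ n(NH3) = 10.391 mol.
Mass of NH3 = 10.391 × 17.034 = 177.01 g.

177.0 g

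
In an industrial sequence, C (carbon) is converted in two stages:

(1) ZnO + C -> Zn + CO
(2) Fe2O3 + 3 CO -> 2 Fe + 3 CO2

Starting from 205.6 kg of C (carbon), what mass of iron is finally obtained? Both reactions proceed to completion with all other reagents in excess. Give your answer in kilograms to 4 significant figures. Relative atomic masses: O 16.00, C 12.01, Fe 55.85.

637.4 kg

M(C) = 12.01 g/mol.
M(Fe) = 55.85 g/mol.
205.6 kg = 205600 g.
n(C) = 205600 / 12.01 = 17119 mol.
Step 1 gives a 1:1 ratio of C to CO, so n(CO) = 17119 mol.
In step 2 the CO:Fe ratio is 3:2, so n(Fe) = 11413 mol.
Mass of Fe = 11413 × 55.85 = 637400 g = 637.4 kg.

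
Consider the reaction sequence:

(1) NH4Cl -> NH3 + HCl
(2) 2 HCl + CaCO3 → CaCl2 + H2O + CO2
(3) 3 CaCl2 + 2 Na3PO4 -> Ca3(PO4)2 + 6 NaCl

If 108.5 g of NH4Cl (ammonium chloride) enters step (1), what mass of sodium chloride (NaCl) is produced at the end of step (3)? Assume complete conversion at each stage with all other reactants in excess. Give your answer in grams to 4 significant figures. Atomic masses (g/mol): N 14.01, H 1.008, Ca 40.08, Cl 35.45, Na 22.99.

118.5 g

M(NH4Cl) = 14.01 + 4(1.008) + 35.45 = 53.492 g/mol.
M(NaCl) = 22.99 + 35.45 = 58.44 g/mol.
n(NH4Cl) = 108.5 / 53.492 = 2.0283 mol.
Reaction (1): NH4Cl→HCl ratio 1:1 ⇒ n(HCl) = 2.0283 mol.
Reaction (2): HCl→CaCl2 ratio 2:1 ⇒ n(CaCl2) = 1.0142 mol.
Reaction (3): CaCl2→NaCl ratio 3:6 ⇒ n(NaCl) = 2.0283 mol.
Mass of NaCl = 2.0283 × 58.44 = 118.54 g.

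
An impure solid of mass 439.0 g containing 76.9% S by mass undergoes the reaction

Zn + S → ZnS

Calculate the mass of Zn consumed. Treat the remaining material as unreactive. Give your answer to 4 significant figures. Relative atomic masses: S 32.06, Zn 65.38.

688.4 g

Mass of pure S = 439.0 g × 0.769 = 337.59 g.
M(S) = 32.06 g/mol.
M(Zn) = 65.38 g/mol.
n(S) = 337.59 g / 32.06 g/mol = 10.530 mol.
From the equation the S:Zn mole ratio is 1:1, so n(Zn) = 10.530 × 1/1 = 10.530 mol.
Mass of Zn = 10.530 mol × 65.38 g/mol = 688.45 g.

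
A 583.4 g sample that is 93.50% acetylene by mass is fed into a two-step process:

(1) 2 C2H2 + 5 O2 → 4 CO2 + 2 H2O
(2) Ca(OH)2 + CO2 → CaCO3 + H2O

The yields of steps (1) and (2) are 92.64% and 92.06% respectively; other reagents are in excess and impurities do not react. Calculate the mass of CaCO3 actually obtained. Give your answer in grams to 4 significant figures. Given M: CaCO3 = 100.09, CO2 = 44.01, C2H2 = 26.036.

Pure C2H2 = 583.4 × 0.9350 = 545.48 g.
n(C2H2) = 545.48 / 26.036 = 20.951 mol.
Step 1 (C2H2:CO2 = 2:4): theoretical n(CO2) = 41.902 mol; at 92.64% yield, n(CO2) = 38.818 mol.
Step 2 (CO2:CaCO3 = 1:1): theoretical n(CaCO3) = 38.818 mol, so theoretical mass = 38.818 × 100.09 = 3885.3 g.
At 92.06% yield, actual mass of CaCO3 = 3885.3 × 0.9206 = 3576.8 g.

3577 g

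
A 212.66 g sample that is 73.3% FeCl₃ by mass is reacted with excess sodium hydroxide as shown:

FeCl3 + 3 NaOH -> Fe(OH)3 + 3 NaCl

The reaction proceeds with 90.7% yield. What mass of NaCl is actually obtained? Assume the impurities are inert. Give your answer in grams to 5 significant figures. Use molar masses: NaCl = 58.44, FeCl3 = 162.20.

Pure FeCl3 available = 212.66 g × 0.733 = 155.880 g.
n(FeCl3) = 155.880 g / 162.20 g/mol = 0.961034 mol.
From the equation the FeCl3:NaCl mole ratio is 1:3, so n(NaCl) = 0.961034 × 3/1 = 2.88310 mol.
Mass of NaCl = 2.88310 mol × 58.44 g/mol = 168.489 g.
Actual mass collected = 168.489 g × 0.907 = 152.819 g.

152.82 g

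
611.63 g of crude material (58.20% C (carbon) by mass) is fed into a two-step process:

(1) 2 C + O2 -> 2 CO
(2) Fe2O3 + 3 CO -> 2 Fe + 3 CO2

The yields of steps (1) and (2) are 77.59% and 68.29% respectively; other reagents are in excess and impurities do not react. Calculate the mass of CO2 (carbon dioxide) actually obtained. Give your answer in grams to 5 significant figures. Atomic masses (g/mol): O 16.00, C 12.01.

691.17 g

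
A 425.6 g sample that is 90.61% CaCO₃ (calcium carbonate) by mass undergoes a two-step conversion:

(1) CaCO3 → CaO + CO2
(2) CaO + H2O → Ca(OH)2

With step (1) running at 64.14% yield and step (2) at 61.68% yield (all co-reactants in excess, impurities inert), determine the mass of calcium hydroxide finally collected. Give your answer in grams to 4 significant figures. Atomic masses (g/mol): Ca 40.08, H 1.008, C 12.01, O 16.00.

Pure CaCO3 = 425.6 × 0.9061 = 385.64 g.
M(CaCO3) = 40.08 + 12.01 + 3(16.00) = 100.09 g/mol.
M(Ca(OH)2) = 40.08 + 2(16.00) + 2(1.008) = 74.096 g/mol.
n(CaCO3) = 385.64 / 100.09 = 3.8529 mol.
Step 1 (CaCO3:CaO = 1:1): theoretical n(CaO) = 3.8529 mol; at 64.14% yield, n(CaO) = 2.4712 mol.
Step 2 (CaO:Ca(OH)2 = 1:1): theoretical n(Ca(OH)2) = 2.4712 mol, so theoretical mass = 2.4712 × 74.096 = 183.11 g.
At 61.68% yield, actual mass of Ca(OH)2 = 183.11 × 0.6168 = 112.94 g.

112.9 g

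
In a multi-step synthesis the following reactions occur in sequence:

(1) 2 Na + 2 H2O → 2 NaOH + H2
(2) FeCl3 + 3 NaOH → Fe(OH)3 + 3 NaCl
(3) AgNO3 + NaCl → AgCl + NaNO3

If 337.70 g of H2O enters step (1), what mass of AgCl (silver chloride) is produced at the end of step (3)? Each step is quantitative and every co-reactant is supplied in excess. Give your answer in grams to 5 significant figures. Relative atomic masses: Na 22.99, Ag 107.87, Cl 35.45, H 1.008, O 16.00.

M(H2O) = 2(1.008) + 16.00 = 18.016 g/mol.
M(AgCl) = 107.87 + 35.45 = 143.32 g/mol.
n(H2O) = 337.70 / 18.016 = 18.7444 mol.
Reaction (1): H2O→NaOH ratio 2:2 ⇒ n(NaOH) = 18.7444 mol.
Reaction (2): NaOH→NaCl ratio 3:3 ⇒ n(NaCl) = 18.7444 mol.
Reaction (3): NaCl→AgCl ratio 1:1 ⇒ n(AgCl) = 18.7444 mol.
Mass of AgCl = 18.7444 × 143.32 = 2686.45 g.

2686.5 g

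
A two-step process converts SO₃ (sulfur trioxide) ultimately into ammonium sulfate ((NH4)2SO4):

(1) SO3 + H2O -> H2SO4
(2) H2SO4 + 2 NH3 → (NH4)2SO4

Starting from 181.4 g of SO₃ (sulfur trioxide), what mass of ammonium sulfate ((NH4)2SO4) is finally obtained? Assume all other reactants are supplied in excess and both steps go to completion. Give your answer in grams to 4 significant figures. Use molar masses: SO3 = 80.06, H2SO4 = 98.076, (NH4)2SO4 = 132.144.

299.4 g

n(SO3) = 181.40 / 80.06 = 2.2658 mol.
Step 1 gives a 1:1 ratio of SO3 to H2SO4, so n(H2SO4) = 2.2658 mol.
In step 2 the H2SO4:(NH4)2SO4 ratio is 1:1, so n((NH4)2SO4) = 2.2658 mol.
Mass of (NH4)2SO4 = 2.2658 × 132.144 = 299.41 g.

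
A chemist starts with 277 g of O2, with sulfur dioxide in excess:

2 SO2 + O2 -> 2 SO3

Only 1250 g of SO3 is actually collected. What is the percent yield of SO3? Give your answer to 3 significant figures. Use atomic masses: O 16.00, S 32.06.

M(O2) = 2(16.00) = 32.00 g/mol.
M(SO3) = 32.06 + 3(16.00) = 80.06 g/mol.
n(O2) = 277.0 g / 32.00 g/mol = 8.656 mol.
From the equation the O2:SO3 mole ratio is 1:2, so n(SO3) = 8.656 × 2/1 = 17.31 mol.
Mass of SO3 = 17.31 mol × 80.06 g/mol = 1386 g.
This is the theoretical yield. Percent yield = 1250 g / 1386 g × 100% = 90.19%.

90.2 %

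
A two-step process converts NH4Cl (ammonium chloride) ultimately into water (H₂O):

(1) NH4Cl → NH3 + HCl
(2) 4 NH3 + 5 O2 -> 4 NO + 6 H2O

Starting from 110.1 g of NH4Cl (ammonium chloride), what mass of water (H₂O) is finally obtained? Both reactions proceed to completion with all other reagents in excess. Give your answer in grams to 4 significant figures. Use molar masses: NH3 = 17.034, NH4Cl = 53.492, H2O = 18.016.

n(NH4Cl) = 110.10 / 53.492 = 2.0583 mol.
Step 1 gives a 1:1 ratio of NH4Cl to NH3, so n(NH3) = 2.0583 mol.
In step 2 the NH3:H2O ratio is 4:6, so n(H2O) = 3.0874 mol.
Mass of H2O = 3.0874 × 18.016 = 55.622 g.

55.62 g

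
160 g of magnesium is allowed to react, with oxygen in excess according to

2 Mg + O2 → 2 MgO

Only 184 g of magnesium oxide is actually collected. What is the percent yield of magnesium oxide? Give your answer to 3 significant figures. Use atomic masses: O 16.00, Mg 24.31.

69.4 %

M(Mg) = 24.31 g/mol.
M(MgO) = 24.31 + 16.00 = 40.31 g/mol.
n(Mg) = 160.0 g / 24.31 g/mol = 6.582 mol.
From the equation the Mg:MgO mole ratio is 2:2, so n(MgO) = 6.582 × 2/2 = 6.582 mol.
Mass of MgO = 6.582 mol × 40.31 g/mol = 265.3 g.
This is the theoretical yield. Percent yield = 184 g / 265.3 g × 100% = 69.35%.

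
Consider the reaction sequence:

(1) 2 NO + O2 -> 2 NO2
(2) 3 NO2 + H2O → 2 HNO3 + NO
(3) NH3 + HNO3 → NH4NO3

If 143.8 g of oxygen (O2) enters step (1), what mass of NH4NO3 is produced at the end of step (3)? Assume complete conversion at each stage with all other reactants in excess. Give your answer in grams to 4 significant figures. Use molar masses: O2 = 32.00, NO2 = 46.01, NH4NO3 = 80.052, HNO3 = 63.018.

479.6 g

n(O2) = 143.8 / 32.00 = 4.4938 mol.
Reaction (1): O2→NO2 ratio 1:2 ⇒ n(NO2) = 8.9875 mol.
Reaction (2): NO2→HNO3 ratio 3:2 ⇒ n(HNO3) = 5.9917 mol.
Reaction (3): HNO3→NH4NO3 ratio 1:1 ⇒ n(NH4NO3) = 5.9917 mol.
Mass of NH4NO3 = 5.9917 × 80.052 = 479.64 g.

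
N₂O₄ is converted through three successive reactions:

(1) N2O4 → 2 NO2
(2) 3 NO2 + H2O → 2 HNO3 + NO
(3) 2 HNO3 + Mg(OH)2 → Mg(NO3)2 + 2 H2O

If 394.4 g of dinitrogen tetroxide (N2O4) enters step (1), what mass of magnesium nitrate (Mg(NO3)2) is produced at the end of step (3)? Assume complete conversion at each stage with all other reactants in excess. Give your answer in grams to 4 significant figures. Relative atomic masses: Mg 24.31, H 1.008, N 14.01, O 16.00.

423.8 g

M(N2O4) = 2(14.01) + 4(16.00) = 92.02 g/mol.
M(Mg(NO3)2) = 24.31 + 2(14.01) + 6(16.00) = 148.33 g/mol.
n(N2O4) = 394.4 / 92.02 = 4.2860 mol.
Reaction (1): N2O4→NO2 ratio 1:2 ⇒ n(NO2) = 8.5720 mol.
Reaction (2): NO2→HNO3 ratio 3:2 ⇒ n(HNO3) = 5.7147 mol.
Reaction (3): HNO3→Mg(NO3)2 ratio 2:1 ⇒ n(Mg(NO3)2) = 2.8573 mol.
Mass of Mg(NO3)2 = 2.8573 × 148.33 = 423.83 g.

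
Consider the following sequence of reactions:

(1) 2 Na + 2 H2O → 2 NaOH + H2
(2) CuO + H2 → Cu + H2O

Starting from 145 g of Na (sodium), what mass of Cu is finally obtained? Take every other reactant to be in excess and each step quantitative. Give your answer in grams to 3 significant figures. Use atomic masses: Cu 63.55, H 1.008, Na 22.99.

200 g

M(Na) = 22.99 g/mol.
M(Cu) = 63.55 g/mol.
n(Na) = 145.0 / 22.99 = 6.307 mol.
Step 1 gives a 2:1 ratio of Na to H2, so n(H2) = 3.154 mol.
In step 2 the H2:Cu ratio is 1:1, so n(Cu) = 3.154 mol.
Mass of Cu = 3.154 × 63.55 = 200.4 g.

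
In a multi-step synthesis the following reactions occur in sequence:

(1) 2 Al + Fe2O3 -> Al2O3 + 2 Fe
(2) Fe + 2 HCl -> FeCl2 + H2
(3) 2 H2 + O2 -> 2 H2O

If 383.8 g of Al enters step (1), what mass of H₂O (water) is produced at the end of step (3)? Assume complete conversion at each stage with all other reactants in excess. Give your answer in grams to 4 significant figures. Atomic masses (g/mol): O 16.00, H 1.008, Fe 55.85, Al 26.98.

256.3 g

M(Al) = 26.98 g/mol.
M(H2O) = 2(1.008) + 16.00 = 18.016 g/mol.
n(Al) = 383.8 / 26.98 = 14.225 mol.
Reaction (1): Al→Fe ratio 2:2 ⇒ n(Fe) = 14.225 mol.
Reaction (2): Fe→H2 ratio 1:1 ⇒ n(H2) = 14.225 mol.
Reaction (3): H2→H2O ratio 2:2 ⇒ n(H2O) = 14.225 mol.
Mass of H2O = 14.225 × 18.016 = 256.28 g.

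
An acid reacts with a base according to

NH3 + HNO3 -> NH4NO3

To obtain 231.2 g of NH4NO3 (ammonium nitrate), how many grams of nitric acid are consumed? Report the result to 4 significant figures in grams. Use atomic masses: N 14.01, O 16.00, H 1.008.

M(NH4NO3) = 2(14.01) + 4(1.008) + 3(16.00) = 80.052 g/mol.
M(HNO3) = 1.008 + 14.01 + 3(16.00) = 63.018 g/mol.
n(NH4NO3) = 231.20 g / 80.052 g/mol = 2.8881 mol.
From the equation the NH4NO3:HNO3 mole ratio is 1:1, so n(HNO3) = 2.8881 × 1/1 = 2.8881 mol.
Mass of HNO3 = 2.8881 mol × 63.018 g/mol = 182.00 g.

182.0 g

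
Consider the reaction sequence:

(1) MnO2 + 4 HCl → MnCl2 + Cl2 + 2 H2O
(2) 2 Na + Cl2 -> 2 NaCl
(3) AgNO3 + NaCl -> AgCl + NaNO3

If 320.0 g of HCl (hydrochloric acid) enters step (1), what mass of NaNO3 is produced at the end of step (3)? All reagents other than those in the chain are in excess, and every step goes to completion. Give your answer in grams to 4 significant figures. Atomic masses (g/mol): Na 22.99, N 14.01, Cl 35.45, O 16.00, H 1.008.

373.0 g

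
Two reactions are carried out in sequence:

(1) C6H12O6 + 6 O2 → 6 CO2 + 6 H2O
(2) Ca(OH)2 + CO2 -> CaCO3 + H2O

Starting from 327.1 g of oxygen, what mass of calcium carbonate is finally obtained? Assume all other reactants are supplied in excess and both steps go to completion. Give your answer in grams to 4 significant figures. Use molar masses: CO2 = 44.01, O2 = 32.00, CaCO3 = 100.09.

1023 g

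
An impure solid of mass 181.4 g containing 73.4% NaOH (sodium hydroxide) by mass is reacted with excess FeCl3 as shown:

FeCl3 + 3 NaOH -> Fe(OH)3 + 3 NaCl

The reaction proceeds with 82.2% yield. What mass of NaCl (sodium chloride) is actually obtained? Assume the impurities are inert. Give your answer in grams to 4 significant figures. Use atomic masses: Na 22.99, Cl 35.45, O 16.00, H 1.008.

159.9 g

Pure NaOH available = 181.4 g × 0.734 = 133.15 g.
M(NaOH) = 22.99 + 16.00 + 1.008 = 39.998 g/mol.
M(NaCl) = 22.99 + 35.45 = 58.44 g/mol.
n(NaOH) = 133.15 g / 39.998 g/mol = 3.3289 mol.
From the equation the NaOH:NaCl mole ratio is 3:3, so n(NaCl) = 3.3289 × 3/3 = 3.3289 mol.
Mass of NaCl = 3.3289 mol × 58.44 g/mol = 194.54 g.
Actual mass collected = 194.54 g × 0.822 = 159.91 g.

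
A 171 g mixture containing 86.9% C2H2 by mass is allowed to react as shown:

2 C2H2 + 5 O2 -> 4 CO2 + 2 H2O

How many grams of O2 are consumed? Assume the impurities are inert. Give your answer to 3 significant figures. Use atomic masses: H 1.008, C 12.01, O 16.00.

457 g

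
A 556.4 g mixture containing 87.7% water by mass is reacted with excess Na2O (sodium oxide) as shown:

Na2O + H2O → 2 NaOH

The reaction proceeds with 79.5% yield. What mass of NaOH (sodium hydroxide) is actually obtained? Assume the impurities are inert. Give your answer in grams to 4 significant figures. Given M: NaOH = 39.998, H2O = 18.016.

Pure H2O available = 556.4 g × 0.877 = 487.96 g.
n(H2O) = 487.96 g / 18.016 g/mol = 27.085 mol.
From the equation the H2O:NaOH mole ratio is 1:2, so n(NaOH) = 27.085 × 2/1 = 54.170 mol.
Mass of NaOH = 54.170 mol × 39.998 g/mol = 2166.7 g.
Actual mass collected = 2166.7 g × 0.795 = 1722.5 g.

1723 g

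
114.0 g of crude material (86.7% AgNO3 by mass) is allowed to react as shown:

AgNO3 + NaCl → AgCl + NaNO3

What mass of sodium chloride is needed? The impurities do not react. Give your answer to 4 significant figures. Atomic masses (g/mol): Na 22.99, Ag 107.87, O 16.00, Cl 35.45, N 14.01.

Mass of pure AgNO3 = 114.0 g × 0.867 = 98.838 g.
M(AgNO3) = 107.87 + 14.01 + 3(16.00) = 169.88 g/mol.
M(NaCl) = 22.99 + 35.45 = 58.44 g/mol.
n(AgNO3) = 98.838 g / 169.88 g/mol = 0.58181 mol.
From the equation the AgNO3:NaCl mole ratio is 1:1, so n(NaCl) = 0.58181 × 1/1 = 0.58181 mol.
Mass of NaCl = 0.58181 mol × 58.44 g/mol = 34.001 g.

34.00 g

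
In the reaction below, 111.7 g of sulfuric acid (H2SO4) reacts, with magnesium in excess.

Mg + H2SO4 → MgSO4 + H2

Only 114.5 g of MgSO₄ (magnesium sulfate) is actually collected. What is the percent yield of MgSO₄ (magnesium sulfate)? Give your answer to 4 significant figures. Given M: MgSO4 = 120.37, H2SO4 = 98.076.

83.52 %

n(H2SO4) = 111.70 g / 98.076 g/mol = 1.1389 mol.
From the equation the H2SO4:MgSO4 mole ratio is 1:1, so n(MgSO4) = 1.1389 × 1/1 = 1.1389 mol.
Mass of MgSO4 = 1.1389 mol × 120.37 g/mol = 137.09 g.
This is the theoretical yield. Percent yield = 114.5 g / 137.09 g × 100% = 83.521%.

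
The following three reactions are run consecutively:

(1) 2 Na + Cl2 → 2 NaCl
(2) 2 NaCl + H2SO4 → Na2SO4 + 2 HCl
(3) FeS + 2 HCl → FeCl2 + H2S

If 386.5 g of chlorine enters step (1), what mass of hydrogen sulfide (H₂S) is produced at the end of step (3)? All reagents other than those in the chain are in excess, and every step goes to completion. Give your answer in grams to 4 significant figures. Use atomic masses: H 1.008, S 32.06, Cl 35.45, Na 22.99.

185.8 g

M(Cl2) = 2(35.45) = 70.90 g/mol.
M(H2S) = 2(1.008) + 32.06 = 34.076 g/mol.
n(Cl2) = 386.5 / 70.90 = 5.4513 mol.
Reaction (1): Cl2→NaCl ratio 1:2 ⇒ n(NaCl) = 10.903 mol.
Reaction (2): NaCl→HCl ratio 2:2 ⇒ n(HCl) = 10.903 mol.
Reaction (3): HCl→H2S ratio 2:1 ⇒ n(H2S) = 5.4513 mol.
Mass of H2S = 5.4513 × 34.076 = 185.76 g.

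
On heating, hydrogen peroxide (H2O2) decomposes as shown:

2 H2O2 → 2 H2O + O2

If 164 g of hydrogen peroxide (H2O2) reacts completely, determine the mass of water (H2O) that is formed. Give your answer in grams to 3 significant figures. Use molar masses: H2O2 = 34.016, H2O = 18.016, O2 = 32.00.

86.9 g

n(H2O2) = 164.0 g / 34.016 g/mol = 4.821 mol.
From the equation the H2O2:H2O mole ratio is 2:2, so n(H2O) = 4.821 × 2/2 = 4.821 mol.
Mass of H2O = 4.821 mol × 18.016 g/mol = 86.86 g.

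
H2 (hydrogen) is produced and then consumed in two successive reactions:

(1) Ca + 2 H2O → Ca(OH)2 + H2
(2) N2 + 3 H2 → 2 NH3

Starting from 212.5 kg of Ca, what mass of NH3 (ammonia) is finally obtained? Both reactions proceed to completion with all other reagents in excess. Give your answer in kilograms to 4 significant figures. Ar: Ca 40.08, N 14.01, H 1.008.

M(Ca) = 40.08 g/mol.
M(NH3) = 14.01 + 3(1.008) = 17.034 g/mol.
212.5 kg = 212500 g.
n(Ca) = 212500 / 40.08 = 5301.9 mol.
Step 1 gives a 1:1 ratio of Ca to H2, so n(H2) = 5301.9 mol.
In step 2 the H2:NH3 ratio is 3:2, so n(NH3) = 3534.6 mol.
Mass of NH3 = 3534.6 × 17.034 = 60208 g = 60.21 kg.

60.21 kg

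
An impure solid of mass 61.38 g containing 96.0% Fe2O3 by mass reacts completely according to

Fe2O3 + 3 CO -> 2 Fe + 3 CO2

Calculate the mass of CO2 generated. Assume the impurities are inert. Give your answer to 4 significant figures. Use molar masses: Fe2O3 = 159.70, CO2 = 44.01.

48.72 g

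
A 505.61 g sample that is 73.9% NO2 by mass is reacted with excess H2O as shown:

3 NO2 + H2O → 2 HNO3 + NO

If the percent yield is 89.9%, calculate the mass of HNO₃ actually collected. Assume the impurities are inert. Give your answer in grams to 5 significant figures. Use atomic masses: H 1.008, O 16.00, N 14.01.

Pure NO2 available = 505.61 g × 0.739 = 373.646 g.
M(NO2) = 14.01 + 2(16.00) = 46.01 g/mol.
M(HNO3) = 1.008 + 14.01 + 3(16.00) = 63.018 g/mol.
n(NO2) = 373.646 g / 46.01 g/mol = 8.12097 mol.
From the equation the NO2:HNO3 mole ratio is 3:2, so n(HNO3) = 8.12097 × 2/3 = 5.41398 mol.
Mass of HNO3 = 5.41398 mol × 63.018 g/mol = 341.178 g.
Actual mass collected = 341.178 g × 0.899 = 306.719 g.

306.72 g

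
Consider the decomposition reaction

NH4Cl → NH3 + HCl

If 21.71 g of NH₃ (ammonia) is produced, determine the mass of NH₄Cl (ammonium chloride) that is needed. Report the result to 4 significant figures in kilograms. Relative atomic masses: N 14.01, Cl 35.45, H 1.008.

M(NH3) = 14.01 + 3(1.008) = 17.034 g/mol.
M(NH4Cl) = 14.01 + 4(1.008) + 35.45 = 53.492 g/mol.
n(NH3) = 21.710 g / 17.034 g/mol = 1.2745 mol.
From the equation the NH3:NH4Cl mole ratio is 1:1, so n(NH4Cl) = 1.2745 × 1/1 = 1.2745 mol.
Mass of NH4Cl = 1.2745 mol × 53.492 g/mol = 68.176 g.
Converting to kg: 68.176 g = 0.06818 kg.

0.06818 kg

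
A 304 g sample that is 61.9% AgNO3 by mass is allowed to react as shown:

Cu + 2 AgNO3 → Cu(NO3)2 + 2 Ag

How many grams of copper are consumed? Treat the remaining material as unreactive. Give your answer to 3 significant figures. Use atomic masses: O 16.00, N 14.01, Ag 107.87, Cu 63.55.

Mass of pure AgNO3 = 304 g × 0.619 = 188.2 g.
M(AgNO3) = 107.87 + 14.01 + 3(16.00) = 169.88 g/mol.
M(Cu) = 63.55 g/mol.
n(AgNO3) = 188.2 g / 169.88 g/mol = 1.108 mol.
From the equation the AgNO3:Cu mole ratio is 2:1, so n(Cu) = 1.108 × 1/2 = 0.5538 mol.
Mass of Cu = 0.5538 mol × 63.55 g/mol = 35.20 g.

35.2 g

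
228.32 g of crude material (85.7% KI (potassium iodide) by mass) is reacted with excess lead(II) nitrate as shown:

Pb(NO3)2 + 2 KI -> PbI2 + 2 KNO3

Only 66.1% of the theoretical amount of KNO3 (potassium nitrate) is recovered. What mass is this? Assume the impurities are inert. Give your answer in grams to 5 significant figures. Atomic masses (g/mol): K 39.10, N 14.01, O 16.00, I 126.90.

Pure KI available = 228.32 g × 0.857 = 195.670 g.
M(KI) = 39.10 + 126.90 = 166.00 g/mol.
M(KNO3) = 39.10 + 14.01 + 3(16.00) = 101.11 g/mol.
n(KI) = 195.670 g / 166.00 g/mol = 1.17874 mol.
From the equation the KI:KNO3 mole ratio is 2:2, so n(KNO3) = 1.17874 × 2/2 = 1.17874 mol.
Mass of KNO3 = 1.17874 mol × 101.11 g/mol = 119.182 g.
Actual mass collected = 119.182 g × 0.661 = 78.7793 g.

78.779 g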